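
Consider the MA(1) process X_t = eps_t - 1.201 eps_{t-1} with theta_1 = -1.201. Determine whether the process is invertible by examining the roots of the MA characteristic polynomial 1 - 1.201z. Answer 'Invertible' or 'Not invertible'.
\text{Not invertible}

The MA(q) characteristic polynomial is P(z) = 1 - 1.201z.
Invertibility requires all roots to lie outside the unit circle, i.e. |z| > 1 for every root.
This is linear in z: 1 + (-1.201) z = 0  =>  z = -1/(-1.201) = 0.832639,  |z| = 0.832639.
Moduli of all roots: 0.8326.
All moduli strictly greater than 1? No.
Verdict: Not invertible.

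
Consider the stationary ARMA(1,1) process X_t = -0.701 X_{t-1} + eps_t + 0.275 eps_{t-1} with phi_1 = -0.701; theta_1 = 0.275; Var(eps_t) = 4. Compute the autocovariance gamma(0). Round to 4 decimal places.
\gamma(0) = 5.4273

Multiply the model equation by X_{t-k} and take expectations. With theta_0 = psi_0 = 1 and psi_j the MA(infinity) weights, this gives
  gamma(k) - sum_i phi_i gamma(k-i) = c_k,
  c_k = sigma^2 * sum_{j=k..q} theta_j psi_{j-k}   (c_k = 0 for k > q),
using gamma(-m) = gamma(m).
psi-weights needed (psi_j = theta_j + sum_i phi_i psi_{j-i}):
  psi_1 = theta_1 + phi_1 = 0.275 + (-0.701) = -0.426
Right-hand sides:
  c_0 = sigma^2 (1 + theta_1 psi_1) = 4 * (1 + (0.275)(-0.426)) = 4 * 0.88285 = 3.5314
  c_1 = sigma^2 theta_1 = 4 * (0.275) = 1.1
  c_2 = 0
Equations for k = 0 and k = 1 (AR order 1):
  gamma(0) = phi_1 gamma(1) + c_0
  gamma(1) = phi_1 gamma(0) + c_1
Substituting the second into the first: gamma(0) (1 - phi_1^2) = c_0 + phi_1 c_1, so
  gamma(0) = (c_0 + phi_1 c_1) / (1 - phi_1^2) = (3.5314 + (-0.701)(1.1)) / (1 - (-0.701)^2) = 2.7603 / 0.508599 = 5.427262.
Therefore gamma(0) = 5.4273 (to 4 decimal places).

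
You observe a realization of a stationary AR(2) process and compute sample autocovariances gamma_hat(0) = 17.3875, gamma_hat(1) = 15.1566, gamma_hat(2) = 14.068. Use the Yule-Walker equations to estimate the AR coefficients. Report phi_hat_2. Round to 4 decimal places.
\hat\phi_{2} = 0.2050

The Yule-Walker equations for an AR(p) process read, in matrix form,
  Gamma_p phi = r_p,   with   (Gamma_p)_{ij} = gamma(|i - j|),
                       (r_p)_i = gamma(i),   i,j = 1..p.
Substitute the sample gammas (Toeplitz matrix and right-hand side of size 2):
  Gamma_p = [[17.3875, 15.1566], [15.1566, 17.3875]]
  r_p     = [15.1566, 14.068]
Written out:
  17.3875 phi_1 + 15.1566 phi_2 = 15.1566
  15.1566 phi_1 + 17.3875 phi_2 = 14.068
Solve by Cramer's rule:
  det = gamma(0)^2 - gamma(1)^2 = (17.3875)^2 - (15.1566)^2 = 302.32515625 - 229.72252356 = 72.60263269
  phi_hat_1 = [gamma(1) gamma(0) - gamma(1) gamma(2)] / det = [(15.1566)(17.3875) - (15.1566)(14.068)] / 72.60263269 = 50.3123337 / 72.60263269 = 0.693
  phi_hat_2 = [gamma(0) gamma(2) - gamma(1)^2] / det = [(17.3875)(14.068) - (15.1566)^2] / 72.60263269 = 14.88482644 / 72.60263269 = 0.205
So phi_hat = [0.6930, 0.2050].
Therefore phi_hat_2 = 0.2050.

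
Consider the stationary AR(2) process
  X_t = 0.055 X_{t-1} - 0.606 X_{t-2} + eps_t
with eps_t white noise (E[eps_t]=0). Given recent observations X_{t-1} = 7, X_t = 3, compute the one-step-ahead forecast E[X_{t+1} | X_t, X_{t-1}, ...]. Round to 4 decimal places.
E[X_{t+1} \mid \mathcal F_t] = -4.0770

For an AR(p) model X_t = c + sum_i phi_i X_{t-i} + eps_t, the
one-step-ahead conditional mean is
  E[X_{t+1} | X_t, ...] = c + sum_i phi_i X_{t+1-i}.
Substitute known values:
  E[X_{t+1} | ...] = (0.055) * (3) + (-0.606) * (7)
                   = -4.0770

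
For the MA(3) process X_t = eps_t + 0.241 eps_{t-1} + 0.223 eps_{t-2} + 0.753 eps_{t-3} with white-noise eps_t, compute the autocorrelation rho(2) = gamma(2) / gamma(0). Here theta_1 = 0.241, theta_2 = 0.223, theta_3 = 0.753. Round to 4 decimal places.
\rho(2) = 0.2415

For an MA(q) process with theta_0 = 1, the autocovariance is
  gamma(k) = sigma^2 * sum_{i=0..q-k} theta_i * theta_{i+k},
and rho(k) = gamma(k) / gamma(0). Sigma^2 cancels.
  numerator   = (1)*(0.223) + (0.241)*(0.753) = 0.404473.
  denominator = (1)^2 + (0.241)^2 + (0.223)^2 + (0.753)^2 = 1.674819.
  rho(2) = 0.404473 / 1.674819 = 0.2415.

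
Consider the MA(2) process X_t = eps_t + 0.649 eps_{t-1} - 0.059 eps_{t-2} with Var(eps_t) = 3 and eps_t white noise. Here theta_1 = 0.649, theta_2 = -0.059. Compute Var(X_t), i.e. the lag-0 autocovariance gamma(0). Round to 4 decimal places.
\gamma(0) = 4.2740

For an MA(q) process X_t = eps_t + sum_i theta_i eps_{t-i} with
Var(eps_t) = sigma^2, the variance is
  gamma(0) = sigma^2 * (1 + sum_i theta_i^2).
  sum_i theta_i^2 = (0.649)^2 + (-0.059)^2 = 0.421201 + 0.003481 = 0.424682.
  gamma(0) = 3 * (1 + 0.424682) = 3 * 1.424682 = 4.274046, which rounds to 4.2740.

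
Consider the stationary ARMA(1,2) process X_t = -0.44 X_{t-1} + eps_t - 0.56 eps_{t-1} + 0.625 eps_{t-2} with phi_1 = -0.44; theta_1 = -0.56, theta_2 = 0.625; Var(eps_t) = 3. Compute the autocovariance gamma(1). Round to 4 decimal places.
\gamma(1) = -8.0516

Multiply the model equation by X_{t-k} and take expectations. With theta_0 = psi_0 = 1 and psi_j the MA(infinity) weights, this gives
  gamma(k) - sum_i phi_i gamma(k-i) = c_k,
  c_k = sigma^2 * sum_{j=k..q} theta_j psi_{j-k}   (c_k = 0 for k > q),
using gamma(-m) = gamma(m).
psi-weights needed (psi_j = theta_j + sum_i phi_i psi_{j-i}):
  psi_1 = theta_1 + phi_1 = -0.56 + (-0.44) = -1
  psi_2 = theta_2 + phi_1 psi_1 = 0.625 + (-0.44)(-1) = 1.065
Right-hand sides:
  c_0 = sigma^2 (1 + theta_1 psi_1 + theta_2 psi_2) = 3 * (1 + (-0.56)(-1) + (0.625)(1.065)) = 3 * 2.225625 = 6.676875
  c_1 = sigma^2 (theta_1 + theta_2 psi_1) = 3 * (-0.56 + (0.625)(-1)) = -3.555
  c_2 = sigma^2 theta_2 = 3 * (0.625) = 1.875
Equations for k = 0 and k = 1 (AR order 1):
  gamma(0) = phi_1 gamma(1) + c_0
  gamma(1) = phi_1 gamma(0) + c_1
Substituting the second into the first: gamma(0) (1 - phi_1^2) = c_0 + phi_1 c_1, so
  gamma(0) = (c_0 + phi_1 c_1) / (1 - phi_1^2) = (6.676875 + (-0.44)(-3.555)) / (1 - (-0.44)^2) = 8.241075 / 0.8064 = 10.219587.
  gamma(1) = phi_1 gamma(0) + c_1 = (-0.44)(10.219587) + (-3.555) = -8.051618.
Therefore gamma(1) = -8.0516 (to 4 decimal places).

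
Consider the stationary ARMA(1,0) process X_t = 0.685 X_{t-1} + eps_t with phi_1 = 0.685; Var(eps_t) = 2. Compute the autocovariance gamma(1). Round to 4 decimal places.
\gamma(1) = 2.5811

Multiply the model equation by X_{t-k} and take expectations. With theta_0 = psi_0 = 1 and psi_j the MA(infinity) weights, this gives
  gamma(k) - sum_i phi_i gamma(k-i) = c_k,
  c_k = sigma^2 * sum_{j=k..q} theta_j psi_{j-k}   (c_k = 0 for k > q),
using gamma(-m) = gamma(m).
Pure AR (q = 0): c_0 = sigma^2 = 2, c_k = 0 for k >= 1.
Equations for k = 0 and k = 1 (AR order 1):
  gamma(0) = phi_1 gamma(1) + c_0
  gamma(1) = phi_1 gamma(0) + c_1
Substituting the second into the first: gamma(0) (1 - phi_1^2) = c_0 + phi_1 c_1, so
  gamma(0) = c_0 / (1 - phi_1^2) = 2 / (1 - (0.685)^2) = 2 / 0.530775 = 3.768075.
  gamma(1) = phi_1 gamma(0) = (0.685)(3.768075) = 2.581131.
Therefore gamma(1) = 2.5811 (to 4 decimal places).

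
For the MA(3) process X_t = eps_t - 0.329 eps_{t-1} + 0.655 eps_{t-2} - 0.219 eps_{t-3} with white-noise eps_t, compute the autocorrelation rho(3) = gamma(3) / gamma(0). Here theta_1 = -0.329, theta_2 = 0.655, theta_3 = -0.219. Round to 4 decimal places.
\rho(3) = -0.1382

For an MA(q) process with theta_0 = 1, the autocovariance is
  gamma(k) = sigma^2 * sum_{i=0..q-k} theta_i * theta_{i+k},
and rho(k) = gamma(k) / gamma(0). Sigma^2 cancels.
  numerator   = (1)*(-0.219) = -0.219.
  denominator = (1)^2 + (-0.329)^2 + (0.655)^2 + (-0.219)^2 = 1.585227.
  rho(3) = -0.219 / 1.585227 = -0.1382.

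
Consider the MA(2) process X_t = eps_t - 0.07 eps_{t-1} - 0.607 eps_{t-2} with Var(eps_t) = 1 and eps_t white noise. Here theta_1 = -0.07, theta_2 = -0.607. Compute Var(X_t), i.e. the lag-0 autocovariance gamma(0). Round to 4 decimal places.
\gamma(0) = 1.3733

For an MA(q) process X_t = eps_t + sum_i theta_i eps_{t-i} with
Var(eps_t) = sigma^2, the variance is
  gamma(0) = sigma^2 * (1 + sum_i theta_i^2).
  sum_i theta_i^2 = (-0.07)^2 + (-0.607)^2 = 0.0049 + 0.368449 = 0.373349.
  gamma(0) = 1 * (1 + 0.373349) = 1 * 1.373349 = 1.373349, which rounds to 1.3733.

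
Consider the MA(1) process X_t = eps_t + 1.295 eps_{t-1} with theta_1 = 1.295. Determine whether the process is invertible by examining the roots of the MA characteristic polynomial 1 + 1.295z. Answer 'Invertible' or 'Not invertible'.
\text{Not invertible}

The MA(q) characteristic polynomial is P(z) = 1 + 1.295z.
Invertibility requires all roots to lie outside the unit circle, i.e. |z| > 1 for every root.
This is linear in z: 1 + (1.295) z = 0  =>  z = -1/(1.295) = -0.772201,  |z| = 0.772201.
Moduli of all roots: 0.7722.
All moduli strictly greater than 1? No.
Verdict: Not invertible.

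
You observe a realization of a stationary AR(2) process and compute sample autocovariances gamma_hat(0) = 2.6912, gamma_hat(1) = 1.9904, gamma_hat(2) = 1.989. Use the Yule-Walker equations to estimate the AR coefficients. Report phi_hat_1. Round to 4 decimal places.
\hat\phi_{1} = 0.4260

The Yule-Walker equations for an AR(p) process read, in matrix form,
  Gamma_p phi = r_p,   with   (Gamma_p)_{ij} = gamma(|i - j|),
                       (r_p)_i = gamma(i),   i,j = 1..p.
Substitute the sample gammas (Toeplitz matrix and right-hand side of size 2):
  Gamma_p = [[2.6912, 1.9904], [1.9904, 2.6912]]
  r_p     = [1.9904, 1.989]
Written out:
  2.6912 phi_1 + 1.9904 phi_2 = 1.9904
  1.9904 phi_1 + 2.6912 phi_2 = 1.989
Solve by Cramer's rule:
  det = gamma(0)^2 - gamma(1)^2 = (2.6912)^2 - (1.9904)^2 = 7.24255744 - 3.96169216 = 3.28086528
  phi_hat_1 = [gamma(1) gamma(0) - gamma(1) gamma(2)] / det = [(1.9904)(2.6912) - (1.9904)(1.989)] / 3.28086528 = 1.39765888 / 3.28086528 = 0.426
  phi_hat_2 = [gamma(0) gamma(2) - gamma(1)^2] / det = [(2.6912)(1.989) - (1.9904)^2] / 3.28086528 = 1.39110464 / 3.28086528 = 0.424
So phi_hat = [0.4260, 0.4240].
Therefore phi_hat_1 = 0.4260.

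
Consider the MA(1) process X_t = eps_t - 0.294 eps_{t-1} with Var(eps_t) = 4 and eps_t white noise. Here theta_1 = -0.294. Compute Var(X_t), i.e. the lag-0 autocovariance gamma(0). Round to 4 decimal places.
\gamma(0) = 4.3457

For an MA(q) process X_t = eps_t + sum_i theta_i eps_{t-i} with
Var(eps_t) = sigma^2, the variance is
  gamma(0) = sigma^2 * (1 + sum_i theta_i^2).
  sum_i theta_i^2 = (-0.294)^2 = 0.086436.
  gamma(0) = 4 * (1 + 0.086436) = 4 * 1.086436 = 4.345744, which rounds to 4.3457.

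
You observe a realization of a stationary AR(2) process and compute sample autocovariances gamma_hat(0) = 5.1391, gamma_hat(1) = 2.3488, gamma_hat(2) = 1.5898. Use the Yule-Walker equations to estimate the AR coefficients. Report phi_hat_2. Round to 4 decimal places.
\hat\phi_{2} = 0.1270

The Yule-Walker equations for an AR(p) process read, in matrix form,
  Gamma_p phi = r_p,   with   (Gamma_p)_{ij} = gamma(|i - j|),
                       (r_p)_i = gamma(i),   i,j = 1..p.
Substitute the sample gammas (Toeplitz matrix and right-hand side of size 2):
  Gamma_p = [[5.1391, 2.3488], [2.3488, 5.1391]]
  r_p     = [2.3488, 1.5898]
Written out:
  5.1391 phi_1 + 2.3488 phi_2 = 2.3488
  2.3488 phi_1 + 5.1391 phi_2 = 1.5898
Solve by Cramer's rule:
  det = gamma(0)^2 - gamma(1)^2 = (5.1391)^2 - (2.3488)^2 = 26.41034881 - 5.51686144 = 20.89348737
  phi_hat_1 = [gamma(1) gamma(0) - gamma(1) gamma(2)] / det = [(2.3488)(5.1391) - (2.3488)(1.5898)] / 20.89348737 = 8.33659584 / 20.89348737 = 0.399
  phi_hat_2 = [gamma(0) gamma(2) - gamma(1)^2] / det = [(5.1391)(1.5898) - (2.3488)^2] / 20.89348737 = 2.65327974 / 20.89348737 = 0.127
So phi_hat = [0.3990, 0.1270].
Therefore phi_hat_2 = 0.1270.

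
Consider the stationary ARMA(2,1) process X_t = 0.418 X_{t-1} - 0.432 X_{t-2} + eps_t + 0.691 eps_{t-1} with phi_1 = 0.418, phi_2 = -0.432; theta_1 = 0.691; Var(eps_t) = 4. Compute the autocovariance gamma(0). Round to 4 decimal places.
\gamma(0) = 10.1113

Multiply the model equation by X_{t-k} and take expectations. With theta_0 = psi_0 = 1 and psi_j the MA(infinity) weights, this gives
  gamma(k) - sum_i phi_i gamma(k-i) = c_k,
  c_k = sigma^2 * sum_{j=k..q} theta_j psi_{j-k}   (c_k = 0 for k > q),
using gamma(-m) = gamma(m).
psi-weights needed (psi_j = theta_j + sum_i phi_i psi_{j-i}):
  psi_1 = theta_1 + phi_1 = 0.691 + (0.418) = 1.109
Right-hand sides:
  c_0 = sigma^2 (1 + theta_1 psi_1) = 4 * (1 + (0.691)(1.109)) = 4 * 1.766319 = 7.065276
  c_1 = sigma^2 theta_1 = 4 * (0.691) = 2.764
  c_2 = 0
Equations for k = 0, 1, 2 (AR order 2, c_2 = 0):
  (E0) gamma(0) = phi_1 gamma(1) + phi_2 gamma(2) + c_0
  (E1) gamma(1) = phi_1 gamma(0) + phi_2 gamma(1) + c_1
  (E2) gamma(2) = phi_1 gamma(1) + phi_2 gamma(0)
From (E1): gamma(1) = A gamma(0) + B with
  A = phi_1 / (1 - phi_2) = 0.418 / 1.432 = 0.291899,   B = c_1 / (1 - phi_2) = 2.764 / 1.432 = 1.930168.
Insert (E2) into (E0): gamma(0) (1 - phi_2^2) = phi_1 (1 + phi_2) gamma(1) + c_0.
  phi_1 (1 + phi_2) = (0.418)(0.568) = 0.237424,   1 - phi_2^2 = 0.813376.
Replace gamma(1) by A gamma(0) + B and collect gamma(0):
  gamma(0) [0.813376 - (0.237424)(0.291899)] = (0.237424)(1.930168) + 7.065276
  gamma(0) * 0.744072 = 7.523544
  gamma(0) = 7.523544 / 0.744072 = 10.111311.
Therefore gamma(0) = 10.1113 (to 4 decimal places).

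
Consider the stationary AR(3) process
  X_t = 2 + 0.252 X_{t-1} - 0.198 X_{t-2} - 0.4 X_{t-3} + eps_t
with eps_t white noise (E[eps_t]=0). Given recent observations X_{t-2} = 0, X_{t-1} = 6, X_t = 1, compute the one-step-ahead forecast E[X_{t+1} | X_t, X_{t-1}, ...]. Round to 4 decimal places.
E[X_{t+1} \mid \mathcal F_t] = 1.0640

For an AR(p) model X_t = c + sum_i phi_i X_{t-i} + eps_t, the
one-step-ahead conditional mean is
  E[X_{t+1} | X_t, ...] = c + sum_i phi_i X_{t+1-i}.
Substitute known values:
  E[X_{t+1} | ...] = 2 + (0.252) * (1) + (-0.198) * (6) + (-0.4) * (0)
                   = 1.0640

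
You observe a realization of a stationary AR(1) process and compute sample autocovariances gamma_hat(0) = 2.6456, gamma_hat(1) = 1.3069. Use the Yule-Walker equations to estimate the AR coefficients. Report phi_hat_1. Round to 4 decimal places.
\hat\phi_{1} = 0.4940

The Yule-Walker equations for an AR(p) process read, in matrix form,
  Gamma_p phi = r_p,   with   (Gamma_p)_{ij} = gamma(|i - j|),
                       (r_p)_i = gamma(i),   i,j = 1..p.
Substitute the sample gammas (Toeplitz matrix and right-hand side of size 1):
  Gamma_p = [[2.6456]]
  r_p     = [1.3069]
With p = 1 this is the single equation gamma(0) phi_1 = gamma(1):
  phi_hat_1 = gamma(1) / gamma(0) = 1.3069 / 2.6456 = 0.4940.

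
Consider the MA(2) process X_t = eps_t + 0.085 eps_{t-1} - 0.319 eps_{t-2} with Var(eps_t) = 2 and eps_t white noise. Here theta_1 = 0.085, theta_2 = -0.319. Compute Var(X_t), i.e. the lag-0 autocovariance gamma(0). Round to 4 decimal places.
\gamma(0) = 2.2180

For an MA(q) process X_t = eps_t + sum_i theta_i eps_{t-i} with
Var(eps_t) = sigma^2, the variance is
  gamma(0) = sigma^2 * (1 + sum_i theta_i^2).
  sum_i theta_i^2 = (0.085)^2 + (-0.319)^2 = 0.007225 + 0.101761 = 0.108986.
  gamma(0) = 2 * (1 + 0.108986) = 2 * 1.108986 = 2.217972, which rounds to 2.2180.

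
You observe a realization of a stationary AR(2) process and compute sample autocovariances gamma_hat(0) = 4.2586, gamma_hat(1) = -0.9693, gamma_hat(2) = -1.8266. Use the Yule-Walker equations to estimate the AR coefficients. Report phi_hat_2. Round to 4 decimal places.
\hat\phi_{2} = -0.5070

The Yule-Walker equations for an AR(p) process read, in matrix form,
  Gamma_p phi = r_p,   with   (Gamma_p)_{ij} = gamma(|i - j|),
                       (r_p)_i = gamma(i),   i,j = 1..p.
Substitute the sample gammas (Toeplitz matrix and right-hand side of size 2):
  Gamma_p = [[4.2586, -0.9693], [-0.9693, 4.2586]]
  r_p     = [-0.9693, -1.8266]
Written out:
  4.2586 phi_1 - 0.9693 phi_2 = -0.9693
  -0.9693 phi_1 + 4.2586 phi_2 = -1.8266
Solve by Cramer's rule:
  det = gamma(0)^2 - gamma(1)^2 = (4.2586)^2 - (-0.9693)^2 = 18.13567396 - 0.93954249 = 17.19613147
  phi_hat_1 = [gamma(1) gamma(0) - gamma(1) gamma(2)] / det = [(-0.9693)(4.2586) - (-0.9693)(-1.8266)] / 17.19613147 = -5.89838436 / 17.19613147 = -0.343
  phi_hat_2 = [gamma(0) gamma(2) - gamma(1)^2] / det = [(4.2586)(-1.8266) - (-0.9693)^2] / 17.19613147 = -8.71830125 / 17.19613147 = -0.507
So phi_hat = [-0.3430, -0.5070].
Therefore phi_hat_2 = -0.5070.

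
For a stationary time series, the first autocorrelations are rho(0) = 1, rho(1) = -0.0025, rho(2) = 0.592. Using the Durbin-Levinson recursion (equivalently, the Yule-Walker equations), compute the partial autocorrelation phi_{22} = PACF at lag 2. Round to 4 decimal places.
\phi_{22} = 0.5920

The PACF at lag k is phi_{kk}, the last component of the solution
to the Yule-Walker system G_k phi = r_k where
  (G_k)_{ij} = rho(|i - j|), (r_k)_i = rho(i), i,j = 1..k.
Equivalently, Durbin-Levinson gives phi_{kk} iteratively:
  phi_{11} = rho(1)
  phi_{kk} = [rho(k) - sum_{j=1..k-1} phi_{k-1,j} rho(k-j)]
            / [1 - sum_{j=1..k-1} phi_{k-1,j} rho(j)],
  phi_{k,j} = phi_{k-1,j} - phi_{kk} phi_{k-1,k-j},  j = 1..k-1.
Step k = 1:
  phi_11 = rho(1) = -0.0025.
Step k = 2:
  phi_22 = [rho(2) - phi_11 rho(1)] / [1 - phi_11 rho(1)] = [0.592 - (-0.0025)(-0.0025)] / [1 - (-0.0025)(-0.0025)]
         = 0.59199375 / 0.99999375 = 0.592.
Therefore phi_{22} = 0.5920.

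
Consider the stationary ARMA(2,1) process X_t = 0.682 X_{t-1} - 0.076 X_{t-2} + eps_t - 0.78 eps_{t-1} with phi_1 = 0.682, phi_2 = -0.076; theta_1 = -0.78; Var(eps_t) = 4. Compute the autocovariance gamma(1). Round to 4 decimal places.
\gamma(1) = -0.2585

Multiply the model equation by X_{t-k} and take expectations. With theta_0 = psi_0 = 1 and psi_j the MA(infinity) weights, this gives
  gamma(k) - sum_i phi_i gamma(k-i) = c_k,
  c_k = sigma^2 * sum_{j=k..q} theta_j psi_{j-k}   (c_k = 0 for k > q),
using gamma(-m) = gamma(m).
psi-weights needed (psi_j = theta_j + sum_i phi_i psi_{j-i}):
  psi_1 = theta_1 + phi_1 = -0.78 + (0.682) = -0.098
Right-hand sides:
  c_0 = sigma^2 (1 + theta_1 psi_1) = 4 * (1 + (-0.78)(-0.098)) = 4 * 1.07644 = 4.30576
  c_1 = sigma^2 theta_1 = 4 * (-0.78) = -3.12
  c_2 = 0
Equations for k = 0, 1, 2 (AR order 2, c_2 = 0):
  (E0) gamma(0) = phi_1 gamma(1) + phi_2 gamma(2) + c_0
  (E1) gamma(1) = phi_1 gamma(0) + phi_2 gamma(1) + c_1
  (E2) gamma(2) = phi_1 gamma(1) + phi_2 gamma(0)
From (E1): gamma(1) = A gamma(0) + B with
  A = phi_1 / (1 - phi_2) = 0.682 / 1.076 = 0.633829,   B = c_1 / (1 - phi_2) = -3.12 / 1.076 = -2.899628.
Insert (E2) into (E0): gamma(0) (1 - phi_2^2) = phi_1 (1 + phi_2) gamma(1) + c_0.
  phi_1 (1 + phi_2) = (0.682)(0.924) = 0.630168,   1 - phi_2^2 = 0.994224.
Replace gamma(1) by A gamma(0) + B and collect gamma(0):
  gamma(0) [0.994224 - (0.630168)(0.633829)] = (0.630168)(-2.899628) + 4.30576
  gamma(0) * 0.594805 = 2.478507
  gamma(0) = 2.478507 / 0.594805 = 4.166922.
  gamma(1) = A gamma(0) + B = (0.633829)(4.166922) + (-2.899628) = -0.258512.
Therefore gamma(1) = -0.2585 (to 4 decimal places).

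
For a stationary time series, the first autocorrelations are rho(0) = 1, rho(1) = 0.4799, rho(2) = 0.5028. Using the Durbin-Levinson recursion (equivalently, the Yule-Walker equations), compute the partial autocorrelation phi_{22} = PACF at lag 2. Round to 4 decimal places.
\phi_{22} = 0.3540

The PACF at lag k is phi_{kk}, the last component of the solution
to the Yule-Walker system G_k phi = r_k where
  (G_k)_{ij} = rho(|i - j|), (r_k)_i = rho(i), i,j = 1..k.
Equivalently, Durbin-Levinson gives phi_{kk} iteratively:
  phi_{11} = rho(1)
  phi_{kk} = [rho(k) - sum_{j=1..k-1} phi_{k-1,j} rho(k-j)]
            / [1 - sum_{j=1..k-1} phi_{k-1,j} rho(j)],
  phi_{k,j} = phi_{k-1,j} - phi_{kk} phi_{k-1,k-j},  j = 1..k-1.
Step k = 1:
  phi_11 = rho(1) = 0.4799.
Step k = 2:
  phi_22 = [rho(2) - phi_11 rho(1)] / [1 - phi_11 rho(1)] = [0.5028 - (0.4799)(0.4799)] / [1 - (0.4799)(0.4799)]
         = 0.27249599 / 0.76969599 = 0.354.
Therefore phi_{22} = 0.3540.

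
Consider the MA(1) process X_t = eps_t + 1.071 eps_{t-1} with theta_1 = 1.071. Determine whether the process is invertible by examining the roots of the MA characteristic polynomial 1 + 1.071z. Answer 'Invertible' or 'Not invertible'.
\text{Not invertible}

The MA(q) characteristic polynomial is P(z) = 1 + 1.071z.
Invertibility requires all roots to lie outside the unit circle, i.e. |z| > 1 for every root.
This is linear in z: 1 + (1.071) z = 0  =>  z = -1/(1.071) = -0.933707,  |z| = 0.933707.
Moduli of all roots: 0.9337.
All moduli strictly greater than 1? No.
Verdict: Not invertible.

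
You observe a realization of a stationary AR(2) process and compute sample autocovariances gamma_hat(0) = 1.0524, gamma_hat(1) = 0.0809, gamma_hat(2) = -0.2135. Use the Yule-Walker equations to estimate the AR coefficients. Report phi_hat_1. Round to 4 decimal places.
\hat\phi_{1} = 0.0930

The Yule-Walker equations for an AR(p) process read, in matrix form,
  Gamma_p phi = r_p,   with   (Gamma_p)_{ij} = gamma(|i - j|),
                       (r_p)_i = gamma(i),   i,j = 1..p.
Substitute the sample gammas (Toeplitz matrix and right-hand side of size 2):
  Gamma_p = [[1.0524, 0.0809], [0.0809, 1.0524]]
  r_p     = [0.0809, -0.2135]
Written out:
  1.0524 phi_1 + 0.0809 phi_2 = 0.0809
  0.0809 phi_1 + 1.0524 phi_2 = -0.2135
Solve by Cramer's rule:
  det = gamma(0)^2 - gamma(1)^2 = (1.0524)^2 - (0.0809)^2 = 1.10754576 - 0.00654481 = 1.10100095
  phi_hat_1 = [gamma(1) gamma(0) - gamma(1) gamma(2)] / det = [(0.0809)(1.0524) - (0.0809)(-0.2135)] / 1.10100095 = 0.10241131 / 1.10100095 = 0.093
  phi_hat_2 = [gamma(0) gamma(2) - gamma(1)^2] / det = [(1.0524)(-0.2135) - (0.0809)^2] / 1.10100095 = -0.23123221 / 1.10100095 = -0.21
So phi_hat = [0.0930, -0.2100].
Therefore phi_hat_1 = 0.0930.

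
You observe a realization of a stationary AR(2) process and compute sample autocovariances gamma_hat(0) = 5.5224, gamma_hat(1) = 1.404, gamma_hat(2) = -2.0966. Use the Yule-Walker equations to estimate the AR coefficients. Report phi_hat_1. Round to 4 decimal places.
\hat\phi_{1} = 0.3750

The Yule-Walker equations for an AR(p) process read, in matrix form,
  Gamma_p phi = r_p,   with   (Gamma_p)_{ij} = gamma(|i - j|),
                       (r_p)_i = gamma(i),   i,j = 1..p.
Substitute the sample gammas (Toeplitz matrix and right-hand side of size 2):
  Gamma_p = [[5.5224, 1.404], [1.404, 5.5224]]
  r_p     = [1.404, -2.0966]
Written out:
  5.5224 phi_1 + 1.404 phi_2 = 1.404
  1.404 phi_1 + 5.5224 phi_2 = -2.0966
Solve by Cramer's rule:
  det = gamma(0)^2 - gamma(1)^2 = (5.5224)^2 - (1.404)^2 = 30.49690176 - 1.971216 = 28.52568576
  phi_hat_1 = [gamma(1) gamma(0) - gamma(1) gamma(2)] / det = [(1.404)(5.5224) - (1.404)(-2.0966)] / 28.52568576 = 10.697076 / 28.52568576 = 0.375
  phi_hat_2 = [gamma(0) gamma(2) - gamma(1)^2] / det = [(5.5224)(-2.0966) - (1.404)^2] / 28.52568576 = -13.54947984 / 28.52568576 = -0.475
So phi_hat = [0.3750, -0.4750].
Therefore phi_hat_1 = 0.3750.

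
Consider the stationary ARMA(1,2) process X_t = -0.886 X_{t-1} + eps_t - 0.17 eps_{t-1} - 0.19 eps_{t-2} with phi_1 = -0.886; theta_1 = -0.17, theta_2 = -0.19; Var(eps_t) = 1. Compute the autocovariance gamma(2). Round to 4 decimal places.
\gamma(2) = 3.4730

Multiply the model equation by X_{t-k} and take expectations. With theta_0 = psi_0 = 1 and psi_j the MA(infinity) weights, this gives
  gamma(k) - sum_i phi_i gamma(k-i) = c_k,
  c_k = sigma^2 * sum_{j=k..q} theta_j psi_{j-k}   (c_k = 0 for k > q),
using gamma(-m) = gamma(m).
psi-weights needed (psi_j = theta_j + sum_i phi_i psi_{j-i}):
  psi_1 = theta_1 + phi_1 = -0.17 + (-0.886) = -1.056
  psi_2 = theta_2 + phi_1 psi_1 = -0.19 + (-0.886)(-1.056) = 0.745616
Right-hand sides:
  c_0 = sigma^2 (1 + theta_1 psi_1 + theta_2 psi_2) = 1 * (1 + (-0.17)(-1.056) + (-0.19)(0.745616)) = 1 * 1.037853 = 1.037853
  c_1 = sigma^2 (theta_1 + theta_2 psi_1) = 1 * (-0.17 + (-0.19)(-1.056)) = 0.03064
  c_2 = sigma^2 theta_2 = 1 * (-0.19) = -0.19
Equations for k = 0 and k = 1 (AR order 1):
  gamma(0) = phi_1 gamma(1) + c_0
  gamma(1) = phi_1 gamma(0) + c_1
Substituting the second into the first: gamma(0) (1 - phi_1^2) = c_0 + phi_1 c_1, so
  gamma(0) = (c_0 + phi_1 c_1) / (1 - phi_1^2) = (1.037853 + (-0.886)(0.03064)) / (1 - (-0.886)^2) = 1.010706 / 0.215004 = 4.70087.
  gamma(1) = phi_1 gamma(0) + c_1 = (-0.886)(4.70087) + (0.03064) = -4.134331.
For k = 2: gamma(2) = phi_1 gamma(1) + c_2
  = (-0.886)(-4.134331) + (-0.19) = 3.473017.
Therefore gamma(2) = 3.4730 (to 4 decimal places).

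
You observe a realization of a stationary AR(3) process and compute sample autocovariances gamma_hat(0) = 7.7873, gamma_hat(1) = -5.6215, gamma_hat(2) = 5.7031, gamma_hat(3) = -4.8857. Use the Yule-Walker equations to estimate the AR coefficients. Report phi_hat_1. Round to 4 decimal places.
\hat\phi_{1} = -0.3880

The Yule-Walker equations for an AR(p) process read, in matrix form,
  Gamma_p phi = r_p,   with   (Gamma_p)_{ij} = gamma(|i - j|),
                       (r_p)_i = gamma(i),   i,j = 1..p.
Substitute the sample gammas (Toeplitz matrix and right-hand side of size 3):
  Gamma_p = [[7.7873, -5.6215, 5.7031], [-5.6215, 7.7873, -5.6215], [5.7031, -5.6215, 7.7873]]
  r_p     = [-5.6215, 5.7031, -4.8857]
Written out (R1..R3):
  (R1) 7.7873 phi_1 - 5.6215 phi_2 + 5.7031 phi_3 = -5.6215
  (R2) -5.6215 phi_1 + 7.7873 phi_2 - 5.6215 phi_3 = 5.7031
  (R3) 5.7031 phi_1 - 5.6215 phi_2 + 7.7873 phi_3 = -4.8857
Gaussian elimination:
  R2 <- R2 - (-5.6215/7.7873) R1 = R2 - (-0.72188) R1:  3.729249 phi_2 - 1.504543 phi_3 = 1.645049
  R3 <- R3 - (5.7031/7.7873) R1 = R3 - (0.732359) R1:  -1.504543 phi_2 + 3.610583 phi_3 = -0.768743
  R3 <- R3 - (-1.504543/3.729249) R2 = R3 - (-0.403444) R2:  3.003584 phi_3 = -0.105058
Back-substitution:
  phi_hat_3 = -0.105058 / 3.003584 = -0.034978
  phi_hat_2 = (1.645049 - (-1.504543)(-0.034978)) / 3.729249 = 0.427009
  phi_hat_1 = (-5.6215 - (-5.6215)(0.427009) - (5.7031)(-0.034978)) / 7.7873 = -0.388015
So phi_hat = [-0.3880, 0.4270, -0.0350].
Therefore phi_hat_1 = -0.3880.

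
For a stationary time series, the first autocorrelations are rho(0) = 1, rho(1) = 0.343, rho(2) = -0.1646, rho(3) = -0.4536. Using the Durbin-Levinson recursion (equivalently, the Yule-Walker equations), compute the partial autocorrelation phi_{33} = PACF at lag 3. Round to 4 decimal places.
\phi_{33} = -0.3401

The PACF at lag k is phi_{kk}, the last component of the solution
to the Yule-Walker system G_k phi = r_k where
  (G_k)_{ij} = rho(|i - j|), (r_k)_i = rho(i), i,j = 1..k.
Equivalently, Durbin-Levinson gives phi_{kk} iteratively:
  phi_{11} = rho(1)
  phi_{kk} = [rho(k) - sum_{j=1..k-1} phi_{k-1,j} rho(k-j)]
            / [1 - sum_{j=1..k-1} phi_{k-1,j} rho(j)],
  phi_{k,j} = phi_{k-1,j} - phi_{kk} phi_{k-1,k-j},  j = 1..k-1.
Step k = 1:
  phi_11 = rho(1) = 0.343.
Step k = 2:
  phi_22 = [rho(2) - phi_11 rho(1)] / [1 - phi_11 rho(1)] = [-0.1646 - (0.343)(0.343)] / [1 - (0.343)(0.343)]
         = -0.282249 / 0.882351 = -0.319883.
  Update: phi_21 = phi_11 - phi_22 phi_11 = 0.343 - (-0.319883)(0.343) = 0.45272.
Step k = 3:
  phi_33 = [rho(3) - phi_21 rho(2) - phi_22 rho(1)] / [1 - phi_21 rho(1) - phi_22 rho(2)]
    numerator   = -0.4536 - (0.45272)(-0.1646) - (-0.319883)(0.343) = -0.26936248
    denominator = 1 - (0.45272)(0.343) - (-0.319883)(-0.1646) = 0.79206437
  phi_33 = -0.26936248 / 0.79206437 = -0.3401.
Therefore phi_{33} = -0.3401.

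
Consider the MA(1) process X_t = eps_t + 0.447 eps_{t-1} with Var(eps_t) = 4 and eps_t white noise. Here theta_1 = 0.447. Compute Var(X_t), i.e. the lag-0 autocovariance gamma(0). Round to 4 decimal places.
\gamma(0) = 4.7992

For an MA(q) process X_t = eps_t + sum_i theta_i eps_{t-i} with
Var(eps_t) = sigma^2, the variance is
  gamma(0) = sigma^2 * (1 + sum_i theta_i^2).
  sum_i theta_i^2 = (0.447)^2 = 0.199809.
  gamma(0) = 4 * (1 + 0.199809) = 4 * 1.199809 = 4.799236, which rounds to 4.7992.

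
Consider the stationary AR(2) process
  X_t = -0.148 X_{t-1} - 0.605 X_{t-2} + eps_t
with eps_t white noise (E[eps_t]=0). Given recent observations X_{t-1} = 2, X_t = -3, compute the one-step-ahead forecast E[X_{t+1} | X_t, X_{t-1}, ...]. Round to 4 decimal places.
E[X_{t+1} \mid \mathcal F_t] = -0.7660

For an AR(p) model X_t = c + sum_i phi_i X_{t-i} + eps_t, the
one-step-ahead conditional mean is
  E[X_{t+1} | X_t, ...] = c + sum_i phi_i X_{t+1-i}.
Substitute known values:
  E[X_{t+1} | ...] = (-0.148) * (-3) + (-0.605) * (2)
                   = -0.7660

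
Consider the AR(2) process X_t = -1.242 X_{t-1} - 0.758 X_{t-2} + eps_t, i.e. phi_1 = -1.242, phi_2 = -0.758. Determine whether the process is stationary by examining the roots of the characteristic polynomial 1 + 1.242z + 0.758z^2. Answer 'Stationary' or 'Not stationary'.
\text{Stationary}

The AR(p) characteristic polynomial is P(z) = 1 + 1.242z + 0.758z^2.
Stationarity requires all roots to lie outside the unit circle, i.e. |z| > 1 for every root.
Set 1 + (1.242) z + (0.758) z^2 = 0, i.e. a z^2 + b z + c = 0 with a = 0.758, b = 1.242, c = 1.
Discriminant D = b^2 - 4ac = (1.242)^2 - 4*(0.758)*1 = 1.542564 - (3.032) = -1.489436.
D < 0, so the roots are the complex-conjugate pair z = (-b +/- i sqrt(-D)) / (2a) = -0.8193 +/- 0.805i.
For a conjugate pair |z|^2 = z * conj(z) = (product of roots) = c/a = 1/(0.758) = 1.319261, so |z| = sqrt(1.319261) = 1.1486 for both roots.
Moduli of all roots: 1.1486, 1.1486.
All moduli strictly greater than 1? Yes.
Verdict: Stationary.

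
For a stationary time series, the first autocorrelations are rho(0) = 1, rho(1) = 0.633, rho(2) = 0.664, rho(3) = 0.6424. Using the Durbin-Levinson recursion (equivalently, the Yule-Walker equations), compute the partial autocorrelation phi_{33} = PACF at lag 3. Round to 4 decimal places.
\phi_{33} = 0.2660

The PACF at lag k is phi_{kk}, the last component of the solution
to the Yule-Walker system G_k phi = r_k where
  (G_k)_{ij} = rho(|i - j|), (r_k)_i = rho(i), i,j = 1..k.
Equivalently, Durbin-Levinson gives phi_{kk} iteratively:
  phi_{11} = rho(1)
  phi_{kk} = [rho(k) - sum_{j=1..k-1} phi_{k-1,j} rho(k-j)]
            / [1 - sum_{j=1..k-1} phi_{k-1,j} rho(j)],
  phi_{k,j} = phi_{k-1,j} - phi_{kk} phi_{k-1,k-j},  j = 1..k-1.
Step k = 1:
  phi_11 = rho(1) = 0.633.
Step k = 2:
  phi_22 = [rho(2) - phi_11 rho(1)] / [1 - phi_11 rho(1)] = [0.664 - (0.633)(0.633)] / [1 - (0.633)(0.633)]
         = 0.263311 / 0.599311 = 0.439356.
  Update: phi_21 = phi_11 - phi_22 phi_11 = 0.633 - (0.439356)(0.633) = 0.354888.
Step k = 3:
  phi_33 = [rho(3) - phi_21 rho(2) - phi_22 rho(1)] / [1 - phi_21 rho(1) - phi_22 rho(2)]
    numerator   = 0.6424 - (0.354888)(0.664) - (0.439356)(0.633) = 0.12864221
    denominator = 1 - (0.354888)(0.633) - (0.439356)(0.664) = 0.48362368
  phi_33 = 0.12864221 / 0.48362368 = 0.266.
Therefore phi_{33} = 0.2660.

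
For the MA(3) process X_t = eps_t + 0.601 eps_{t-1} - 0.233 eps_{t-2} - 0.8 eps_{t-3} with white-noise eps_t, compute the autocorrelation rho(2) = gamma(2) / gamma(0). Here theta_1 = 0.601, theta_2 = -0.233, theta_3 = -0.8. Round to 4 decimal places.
\rho(2) = -0.3473

For an MA(q) process with theta_0 = 1, the autocovariance is
  gamma(k) = sigma^2 * sum_{i=0..q-k} theta_i * theta_{i+k},
and rho(k) = gamma(k) / gamma(0). Sigma^2 cancels.
  numerator   = (1)*(-0.233) + (0.601)*(-0.8) = -0.7138.
  denominator = (1)^2 + (0.601)^2 + (-0.233)^2 + (-0.8)^2 = 2.05549.
  rho(2) = -0.7138 / 2.05549 = -0.3473.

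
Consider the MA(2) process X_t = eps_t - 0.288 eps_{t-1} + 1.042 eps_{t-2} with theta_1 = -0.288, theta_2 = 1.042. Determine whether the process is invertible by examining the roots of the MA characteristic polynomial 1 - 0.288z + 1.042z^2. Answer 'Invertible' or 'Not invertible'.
\text{Not invertible}

The MA(q) characteristic polynomial is P(z) = 1 - 0.288z + 1.042z^2.
Invertibility requires all roots to lie outside the unit circle, i.e. |z| > 1 for every root.
Set 1 + (-0.288) z + (1.042) z^2 = 0, i.e. a z^2 + b z + c = 0 with a = 1.042, b = -0.288, c = 1.
Discriminant D = b^2 - 4ac = (-0.288)^2 - 4*(1.042)*1 = 0.082944 - (4.168) = -4.085056.
D < 0, so the roots are the complex-conjugate pair z = (-b +/- i sqrt(-D)) / (2a) = 0.1382 +/- 0.9698i.
For a conjugate pair |z|^2 = z * conj(z) = (product of roots) = c/a = 1/(1.042) = 0.959693, so |z| = sqrt(0.959693) = 0.9796 for both roots.
Moduli of all roots: 0.9796, 0.9796.
All moduli strictly greater than 1? No.
Verdict: Not invertible.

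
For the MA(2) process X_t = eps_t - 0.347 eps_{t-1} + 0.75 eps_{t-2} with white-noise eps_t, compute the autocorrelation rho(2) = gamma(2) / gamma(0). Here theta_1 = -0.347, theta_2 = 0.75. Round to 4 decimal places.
\rho(2) = 0.4457

For an MA(q) process with theta_0 = 1, the autocovariance is
  gamma(k) = sigma^2 * sum_{i=0..q-k} theta_i * theta_{i+k},
and rho(k) = gamma(k) / gamma(0). Sigma^2 cancels.
  numerator   = (1)*(0.75) = 0.75.
  denominator = (1)^2 + (-0.347)^2 + (0.75)^2 = 1.682909.
  rho(2) = 0.75 / 1.682909 = 0.4457.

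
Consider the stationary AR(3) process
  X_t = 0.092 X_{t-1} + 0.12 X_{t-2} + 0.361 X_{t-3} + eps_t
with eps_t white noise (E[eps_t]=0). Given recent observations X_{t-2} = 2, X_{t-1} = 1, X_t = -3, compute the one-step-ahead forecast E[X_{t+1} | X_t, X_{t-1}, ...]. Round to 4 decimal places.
E[X_{t+1} \mid \mathcal F_t] = 0.5660

For an AR(p) model X_t = c + sum_i phi_i X_{t-i} + eps_t, the
one-step-ahead conditional mean is
  E[X_{t+1} | X_t, ...] = c + sum_i phi_i X_{t+1-i}.
Substitute known values:
  E[X_{t+1} | ...] = (0.092) * (-3) + (0.12) * (1) + (0.361) * (2)
                   = 0.5660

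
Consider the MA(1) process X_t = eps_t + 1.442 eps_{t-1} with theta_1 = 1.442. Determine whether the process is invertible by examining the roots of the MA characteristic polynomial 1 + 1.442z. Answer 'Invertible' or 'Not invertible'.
\text{Not invertible}

The MA(q) characteristic polynomial is P(z) = 1 + 1.442z.
Invertibility requires all roots to lie outside the unit circle, i.e. |z| > 1 for every root.
This is linear in z: 1 + (1.442) z = 0  =>  z = -1/(1.442) = -0.693481,  |z| = 0.693481.
Moduli of all roots: 0.6935.
All moduli strictly greater than 1? No.
Verdict: Not invertible.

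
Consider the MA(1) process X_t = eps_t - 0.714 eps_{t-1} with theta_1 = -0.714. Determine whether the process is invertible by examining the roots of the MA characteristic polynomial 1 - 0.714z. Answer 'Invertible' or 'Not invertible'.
\text{Invertible}

The MA(q) characteristic polynomial is P(z) = 1 - 0.714z.
Invertibility requires all roots to lie outside the unit circle, i.e. |z| > 1 for every root.
This is linear in z: 1 + (-0.714) z = 0  =>  z = -1/(-0.714) = 1.40056,  |z| = 1.40056.
Moduli of all roots: 1.4006.
All moduli strictly greater than 1? Yes.
Verdict: Invertible.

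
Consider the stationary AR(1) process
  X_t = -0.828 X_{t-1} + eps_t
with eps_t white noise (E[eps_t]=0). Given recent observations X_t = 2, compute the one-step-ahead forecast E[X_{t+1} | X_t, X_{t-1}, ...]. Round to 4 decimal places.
E[X_{t+1} \mid \mathcal F_t] = -1.6560

For an AR(p) model X_t = c + sum_i phi_i X_{t-i} + eps_t, the
one-step-ahead conditional mean is
  E[X_{t+1} | X_t, ...] = c + sum_i phi_i X_{t+1-i}.
Substitute known values:
  E[X_{t+1} | ...] = (-0.828) * (2)
                   = -1.6560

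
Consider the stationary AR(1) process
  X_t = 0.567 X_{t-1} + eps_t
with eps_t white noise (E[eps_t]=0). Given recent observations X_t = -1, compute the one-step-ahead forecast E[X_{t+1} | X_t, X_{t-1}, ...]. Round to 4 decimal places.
E[X_{t+1} \mid \mathcal F_t] = -0.5670

For an AR(p) model X_t = c + sum_i phi_i X_{t-i} + eps_t, the
one-step-ahead conditional mean is
  E[X_{t+1} | X_t, ...] = c + sum_i phi_i X_{t+1-i}.
Substitute known values:
  E[X_{t+1} | ...] = (0.567) * (-1)
                   = -0.5670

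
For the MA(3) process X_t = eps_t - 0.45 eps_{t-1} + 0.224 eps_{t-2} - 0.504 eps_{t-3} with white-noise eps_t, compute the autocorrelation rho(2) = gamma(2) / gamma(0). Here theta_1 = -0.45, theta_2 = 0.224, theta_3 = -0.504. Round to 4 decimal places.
\rho(2) = 0.2992

For an MA(q) process with theta_0 = 1, the autocovariance is
  gamma(k) = sigma^2 * sum_{i=0..q-k} theta_i * theta_{i+k},
and rho(k) = gamma(k) / gamma(0). Sigma^2 cancels.
  numerator   = (1)*(0.224) + (-0.45)*(-0.504) = 0.4508.
  denominator = (1)^2 + (-0.45)^2 + (0.224)^2 + (-0.504)^2 = 1.506692.
  rho(2) = 0.4508 / 1.506692 = 0.2992.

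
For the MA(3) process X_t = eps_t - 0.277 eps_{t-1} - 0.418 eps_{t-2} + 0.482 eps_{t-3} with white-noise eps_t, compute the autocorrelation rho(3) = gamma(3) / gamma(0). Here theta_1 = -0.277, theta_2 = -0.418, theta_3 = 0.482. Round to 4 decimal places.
\rho(3) = 0.3248

For an MA(q) process with theta_0 = 1, the autocovariance is
  gamma(k) = sigma^2 * sum_{i=0..q-k} theta_i * theta_{i+k},
and rho(k) = gamma(k) / gamma(0). Sigma^2 cancels.
  numerator   = (1)*(0.482) = 0.482.
  denominator = (1)^2 + (-0.277)^2 + (-0.418)^2 + (0.482)^2 = 1.483777.
  rho(3) = 0.482 / 1.483777 = 0.3248.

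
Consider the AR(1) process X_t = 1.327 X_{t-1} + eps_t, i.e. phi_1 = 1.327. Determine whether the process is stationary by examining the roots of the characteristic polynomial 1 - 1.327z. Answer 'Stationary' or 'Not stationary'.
\text{Not stationary}

The AR(p) characteristic polynomial is P(z) = 1 - 1.327z.
Stationarity requires all roots to lie outside the unit circle, i.e. |z| > 1 for every root.
This is linear in z: 1 + (-1.327) z = 0  =>  z = -1/(-1.327) = 0.75358,  |z| = 0.75358.
Moduli of all roots: 0.7536.
All moduli strictly greater than 1? No.
Verdict: Not stationary.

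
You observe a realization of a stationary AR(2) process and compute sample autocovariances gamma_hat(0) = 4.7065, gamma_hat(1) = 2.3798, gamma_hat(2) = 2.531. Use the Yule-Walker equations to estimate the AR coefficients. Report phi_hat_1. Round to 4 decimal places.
\hat\phi_{1} = 0.3140

The Yule-Walker equations for an AR(p) process read, in matrix form,
  Gamma_p phi = r_p,   with   (Gamma_p)_{ij} = gamma(|i - j|),
                       (r_p)_i = gamma(i),   i,j = 1..p.
Substitute the sample gammas (Toeplitz matrix and right-hand side of size 2):
  Gamma_p = [[4.7065, 2.3798], [2.3798, 4.7065]]
  r_p     = [2.3798, 2.531]
Written out:
  4.7065 phi_1 + 2.3798 phi_2 = 2.3798
  2.3798 phi_1 + 4.7065 phi_2 = 2.531
Solve by Cramer's rule:
  det = gamma(0)^2 - gamma(1)^2 = (4.7065)^2 - (2.3798)^2 = 22.15114225 - 5.66344804 = 16.48769421
  phi_hat_1 = [gamma(1) gamma(0) - gamma(1) gamma(2)] / det = [(2.3798)(4.7065) - (2.3798)(2.531)] / 16.48769421 = 5.1772549 / 16.48769421 = 0.314
  phi_hat_2 = [gamma(0) gamma(2) - gamma(1)^2] / det = [(4.7065)(2.531) - (2.3798)^2] / 16.48769421 = 6.24870346 / 16.48769421 = 0.379
So phi_hat = [0.3140, 0.3790].
Therefore phi_hat_1 = 0.3140.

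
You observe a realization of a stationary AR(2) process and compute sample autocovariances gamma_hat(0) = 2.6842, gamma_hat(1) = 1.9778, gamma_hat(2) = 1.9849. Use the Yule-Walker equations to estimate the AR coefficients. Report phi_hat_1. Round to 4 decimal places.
\hat\phi_{1} = 0.4200

The Yule-Walker equations for an AR(p) process read, in matrix form,
  Gamma_p phi = r_p,   with   (Gamma_p)_{ij} = gamma(|i - j|),
                       (r_p)_i = gamma(i),   i,j = 1..p.
Substitute the sample gammas (Toeplitz matrix and right-hand side of size 2):
  Gamma_p = [[2.6842, 1.9778], [1.9778, 2.6842]]
  r_p     = [1.9778, 1.9849]
Written out:
  2.6842 phi_1 + 1.9778 phi_2 = 1.9778
  1.9778 phi_1 + 2.6842 phi_2 = 1.9849
Solve by Cramer's rule:
  det = gamma(0)^2 - gamma(1)^2 = (2.6842)^2 - (1.9778)^2 = 7.20492964 - 3.91169284 = 3.2932368
  phi_hat_1 = [gamma(1) gamma(0) - gamma(1) gamma(2)] / det = [(1.9778)(2.6842) - (1.9778)(1.9849)] / 3.2932368 = 1.38307554 / 3.2932368 = 0.42
  phi_hat_2 = [gamma(0) gamma(2) - gamma(1)^2] / det = [(2.6842)(1.9849) - (1.9778)^2] / 3.2932368 = 1.41617574 / 3.2932368 = 0.43
So phi_hat = [0.4200, 0.4300].
Therefore phi_hat_1 = 0.4200.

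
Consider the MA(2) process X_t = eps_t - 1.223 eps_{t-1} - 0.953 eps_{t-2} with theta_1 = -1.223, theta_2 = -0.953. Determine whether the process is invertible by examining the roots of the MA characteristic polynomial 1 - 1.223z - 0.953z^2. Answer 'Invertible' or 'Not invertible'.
\text{Not invertible}

The MA(q) characteristic polynomial is P(z) = 1 - 1.223z - 0.953z^2.
Invertibility requires all roots to lie outside the unit circle, i.e. |z| > 1 for every root.
Set 1 + (-1.223) z + (-0.953) z^2 = 0, i.e. a z^2 + b z + c = 0 with a = -0.953, b = -1.223, c = 1.
Discriminant D = b^2 - 4ac = (-1.223)^2 - 4*(-0.953)*1 = 1.495729 - (-3.812) = 5.307729.
D >= 0, so the roots are real: z = (-b +/- sqrt(D)) / (2a) = (1.223 +/- 2.303851) / (-1.906).
  z_1 = (1.223 + 2.303851) / (-1.906) = -1.8504,   |z_1| = 1.8504.
  z_2 = (1.223 - 2.303851) / (-1.906) = 0.5671,   |z_2| = 0.5671.
Moduli of all roots: 1.8504, 0.5671.
All moduli strictly greater than 1? No.
Verdict: Not invertible.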